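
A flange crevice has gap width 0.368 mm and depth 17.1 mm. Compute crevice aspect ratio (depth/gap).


Aspect ratio = depth / gap
Ratio = 17.1 / 0.368 = 46.5

46.5


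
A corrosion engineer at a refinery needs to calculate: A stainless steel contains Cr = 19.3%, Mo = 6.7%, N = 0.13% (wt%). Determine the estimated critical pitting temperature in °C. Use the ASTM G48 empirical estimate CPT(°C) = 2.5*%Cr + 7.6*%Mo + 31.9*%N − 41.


Apply the ASTM G48 empirical CPT estimate: CPT(°C) = 2.5*%Cr + 7.6*%Mo + 31.9*%N − 41
2.5*19.3 = 48.25; 7.6*6.7 = 50.92; 31.9*0.13 = 4.147
CPT = 48.25 + 50.92 + 4.147 − 41 = 62.317 °C
Rounded to 0.1 °C: CPT ≈ 62.3 °C

62.3 °C


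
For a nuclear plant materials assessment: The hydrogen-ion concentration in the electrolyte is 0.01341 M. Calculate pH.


pH = −log10[H+]
pH = −log10(0.01341) = 1.87

1.87


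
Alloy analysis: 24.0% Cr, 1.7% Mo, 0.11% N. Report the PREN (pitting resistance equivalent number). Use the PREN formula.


Apply the PREN formula: PREN = Cr + 3.3*Mo + 16*N
PREN = 24.0 + 3.3*1.7 + 16*0.11
PREN = 24.0 + 5.61 + 1.76 = 31.37

31.37


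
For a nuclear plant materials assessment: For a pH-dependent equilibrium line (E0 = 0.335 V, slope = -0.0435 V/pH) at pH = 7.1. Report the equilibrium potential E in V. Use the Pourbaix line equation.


Apply the Pourbaix line equation: E = E0 + slope*pH
E = 0.335 + (-0.0435)*7.1 = 0.335 + (-0.30885) = 0.02615 V
Rounded to 4 decimal places: E = 0.0262 V

0.0262 V


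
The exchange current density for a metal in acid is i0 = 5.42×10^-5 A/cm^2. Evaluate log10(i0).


i0 = 5.42×10^-5 A/cm^2
log10(i0) = -4.266

-4.266


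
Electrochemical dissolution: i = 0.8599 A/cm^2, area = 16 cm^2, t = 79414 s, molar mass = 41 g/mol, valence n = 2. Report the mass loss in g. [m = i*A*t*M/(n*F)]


Apply Faraday's law: m = i*A*t*M / (n*F)
Total charge passed Q = i*A*t = 0.8599*16*79414 = 1092609.5776 C
m = Q*M/(n*F) = 1092609.5776*41/(2*96485) = 232.145 g

232.145 g


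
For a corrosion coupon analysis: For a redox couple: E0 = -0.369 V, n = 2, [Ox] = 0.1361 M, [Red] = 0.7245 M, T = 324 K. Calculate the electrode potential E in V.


Apply the Nernst equation: E = E0 + (RT/nF)*ln([Ox]/[Red])
Step 1: RT/nF = 8.314*324/(2*96485) = 0.01395935 V
Step 2: [Ox]/[Red] = 0.1361/0.7245 = 0.187854
Step 3: ln(0.187854) = -1.67209
Step 4: correction = 0.01395935 * -1.67209 = -0.023 V
E = -0.369 + -0.023 = -0.392 V

-0.392 V


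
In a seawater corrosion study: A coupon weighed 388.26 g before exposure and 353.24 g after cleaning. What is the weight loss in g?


Weight loss = initial − final
WL = 388.26 − 353.24 = 35.02 g

35.02 g


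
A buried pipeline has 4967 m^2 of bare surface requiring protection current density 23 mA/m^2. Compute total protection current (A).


I = area * current density, then convert mA → A (÷1000)
I = 4967 * 23 / 1000 = 114.24 A

114.24 A


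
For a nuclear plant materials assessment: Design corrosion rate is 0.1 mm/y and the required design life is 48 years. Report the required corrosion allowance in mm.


Corrosion allowance = CR × design life
CA = 0.1 * 48 = 4.8 mm

4.8 mm


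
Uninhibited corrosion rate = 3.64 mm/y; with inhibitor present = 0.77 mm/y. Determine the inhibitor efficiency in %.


Apply the inhibitor-efficiency definition: IE = (CR_blank − CR_inh)/CR_blank × 100
IE = (3.64 − 0.77) / 3.64 × 100
IE = 2.87 / 3.64 × 100 = 78.8 %

78.8 %


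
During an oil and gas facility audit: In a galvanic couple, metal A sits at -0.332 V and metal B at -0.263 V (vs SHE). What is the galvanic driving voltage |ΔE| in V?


Driving voltage is the absolute potential difference.
|ΔE| = |-0.332 − (-0.263)| = 0.069 V

0.069 V


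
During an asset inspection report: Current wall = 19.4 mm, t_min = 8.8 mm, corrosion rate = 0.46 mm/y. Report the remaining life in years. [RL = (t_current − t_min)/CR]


Apply the remaining-life relation: RL = (t_current − t_min) / CR
RL = (19.4 − 8.8) / 0.46 = 10.6 / 0.46 = 23.0 years

23.0 years


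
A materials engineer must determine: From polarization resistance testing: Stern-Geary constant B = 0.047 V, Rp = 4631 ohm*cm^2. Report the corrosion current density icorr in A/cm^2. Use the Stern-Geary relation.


Apply the Stern-Geary relation: icorr = B / Rp
icorr = 0.047 / 4631 = 1.015×10^-5 A/cm^2

1.015×10^-5 A/cm^2


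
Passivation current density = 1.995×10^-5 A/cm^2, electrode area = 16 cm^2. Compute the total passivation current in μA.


I = i_pass * A, then convert A → μA (×10^6)
I = 1.995×10^-5 * 16 * 10^6 = 319.2 μA

319.2 μA


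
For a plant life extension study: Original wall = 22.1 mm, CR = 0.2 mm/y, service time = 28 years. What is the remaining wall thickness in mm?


Remaining wall = original − CR × time
t = 22.1 − 0.2*28 = 22.1 − 5.6 = 16.5 mm

16.5 mm


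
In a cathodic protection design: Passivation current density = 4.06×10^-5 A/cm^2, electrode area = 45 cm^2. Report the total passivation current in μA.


I = i_pass * A, then convert A → μA (×10^6)
I = 4.06×10^-5 * 45 * 10^6 = 1827.0 μA

1827.0 μA


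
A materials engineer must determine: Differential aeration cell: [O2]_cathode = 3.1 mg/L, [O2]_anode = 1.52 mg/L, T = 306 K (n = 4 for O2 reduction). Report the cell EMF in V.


Apply the Nernst concentration-cell relation: E = (RT/nF)*ln(C_cathode/C_anode)
RT/nF = 8.314*306/(4*96485) = 0.00659192 V
ln(3.1/1.52) = 0.71269
E = 0.00659192 * 0.71269 = 0.0047 V

0.0047 V


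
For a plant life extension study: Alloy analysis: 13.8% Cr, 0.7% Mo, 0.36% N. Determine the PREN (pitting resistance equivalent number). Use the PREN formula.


Apply the PREN formula: PREN = Cr + 3.3*Mo + 16*N
PREN = 13.8 + 3.3*0.7 + 16*0.36
PREN = 13.8 + 2.31 + 5.76 = 21.87

21.87


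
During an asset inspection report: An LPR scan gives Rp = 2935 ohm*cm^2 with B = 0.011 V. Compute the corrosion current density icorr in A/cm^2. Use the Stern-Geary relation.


Apply the Stern-Geary relation: icorr = B / Rp
icorr = 0.011 / 2935 = 3.748×10^-6 A/cm^2

3.748×10^-6 A/cm^2


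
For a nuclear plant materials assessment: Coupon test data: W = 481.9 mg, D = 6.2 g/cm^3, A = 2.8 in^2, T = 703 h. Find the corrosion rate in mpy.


Apply the mpy weight-loss relation: CR = 534 * W / (D * A * T)
Numerator: 534 * 481.9 = 257334.6
Denominator: 6.2 * 2.8 * 703 = 12204.08
CR = 257334.6 / 12204.08 = 21.086 mpy

21.086 mpy


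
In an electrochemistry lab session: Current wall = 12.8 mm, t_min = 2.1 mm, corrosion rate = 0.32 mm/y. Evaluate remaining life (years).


Apply the remaining-life relation: RL = (t_current − t_min) / CR
RL = (12.8 − 2.1) / 0.32 = 10.7 / 0.32 = 33.4 years

33.4 years


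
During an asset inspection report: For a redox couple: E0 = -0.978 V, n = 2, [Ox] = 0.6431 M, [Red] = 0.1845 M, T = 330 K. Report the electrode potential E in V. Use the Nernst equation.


Apply the Nernst equation: E = E0 + (RT/nF)*ln([Ox]/[Red])
Step 1: RT/nF = 8.314*330/(2*96485) = 0.01421786 V
Step 2: [Ox]/[Red] = 0.6431/0.1845 = 3.485637
Step 3: ln(3.485637) = 1.248651
Step 4: correction = 0.01421786 * 1.248651 = 0.018 V
E = -0.978 + 0.018 = -0.96 V

-0.96 V


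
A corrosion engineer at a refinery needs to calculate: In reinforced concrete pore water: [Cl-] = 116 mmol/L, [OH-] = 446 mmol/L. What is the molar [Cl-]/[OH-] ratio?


Threshold parameter = [Cl-] / [OH-] (molar basis; both in mmol/L, so units cancel)
Ratio = 116 / 446 = 0.26

0.26


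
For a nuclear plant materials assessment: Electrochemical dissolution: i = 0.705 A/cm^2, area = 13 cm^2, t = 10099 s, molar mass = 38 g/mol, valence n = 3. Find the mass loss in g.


Apply Faraday's law: m = i*A*t*M / (n*F)
Total charge passed Q = i*A*t = 0.705*13*10099 = 92557.335 C
m = Q*M/(n*F) = 92557.335*38/(3*96485) = 12.15104 g

12.15104 g


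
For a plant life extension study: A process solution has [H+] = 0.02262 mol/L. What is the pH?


pH = −log10[H+]
pH = −log10(0.02262) = 1.65

1.65


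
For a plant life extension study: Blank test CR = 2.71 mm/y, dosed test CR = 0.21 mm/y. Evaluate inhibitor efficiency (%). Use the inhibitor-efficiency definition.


Apply the inhibitor-efficiency definition: IE = (CR_blank − CR_inh)/CR_blank × 100
IE = (2.71 − 0.21) / 2.71 × 100
IE = 2.5 / 2.71 × 100 = 92.3 %

92.3 %


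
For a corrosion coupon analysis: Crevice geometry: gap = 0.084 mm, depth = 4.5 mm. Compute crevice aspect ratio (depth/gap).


Aspect ratio = depth / gap
Ratio = 4.5 / 0.084 = 53.6

53.6


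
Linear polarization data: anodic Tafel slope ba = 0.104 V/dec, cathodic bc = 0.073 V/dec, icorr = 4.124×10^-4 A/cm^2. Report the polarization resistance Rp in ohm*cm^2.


Apply the Stern-Geary equation: Rp = ba*bc / (2.303*icorr*(ba+bc))
ba*bc = 0.104*0.073 = 0.007592
ba+bc = 0.177; 2.303*icorr*(ba+bc) = 2.303*4.124×10^-4*0.177 = 1.6810702×10^-4
Rp = 0.007592 / 1.6810702×10^-4 = 45.16 ohm*cm^2

45.16 ohm*cm^2


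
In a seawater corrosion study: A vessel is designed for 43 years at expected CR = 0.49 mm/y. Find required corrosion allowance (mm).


Corrosion allowance = CR × design life
CA = 0.49 * 43 = 21.07 mm

21.07 mm


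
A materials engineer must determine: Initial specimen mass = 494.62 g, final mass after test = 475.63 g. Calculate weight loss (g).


Weight loss = initial − final
WL = 494.62 − 475.63 = 18.99 g

18.99 g


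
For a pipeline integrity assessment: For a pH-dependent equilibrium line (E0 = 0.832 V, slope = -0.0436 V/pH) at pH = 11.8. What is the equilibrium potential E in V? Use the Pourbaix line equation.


Apply the Pourbaix line equation: E = E0 + slope*pH
E = 0.832 + (-0.0436)*11.8 = 0.832 + (-0.51448) = 0.31752 V
Rounded to 3 decimal places: E = 0.318 V

0.318 V


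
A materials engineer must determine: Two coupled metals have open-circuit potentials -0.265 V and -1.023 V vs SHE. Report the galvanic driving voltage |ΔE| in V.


Driving voltage is the absolute potential difference.
|ΔE| = |-0.265 − (-1.023)| = 0.758 V

0.758 V


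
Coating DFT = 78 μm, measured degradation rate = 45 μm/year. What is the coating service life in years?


Service life = thickness / degradation rate
Life = 78 / 45 = 1.7 years

1.7 years


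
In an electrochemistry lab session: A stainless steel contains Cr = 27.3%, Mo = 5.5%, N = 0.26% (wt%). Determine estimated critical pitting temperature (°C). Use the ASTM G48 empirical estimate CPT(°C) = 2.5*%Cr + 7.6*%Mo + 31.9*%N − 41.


Apply the ASTM G48 empirical CPT estimate: CPT(°C) = 2.5*%Cr + 7.6*%Mo + 31.9*%N − 41
2.5*27.3 = 68.25; 7.6*5.5 = 41.8; 31.9*0.26 = 8.294
CPT = 68.25 + 41.8 + 8.294 − 41 = 77.344 °C
Rounded to 0.1 °C: CPT ≈ 77.3 °C

77.3 °C


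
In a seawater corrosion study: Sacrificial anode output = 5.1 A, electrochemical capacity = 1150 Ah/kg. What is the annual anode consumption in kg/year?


Annual consumption = current * hours per year / capacity
Rate = 5.1 * 8760 / 1150 = 38.8 kg/year

38.8 kg/year


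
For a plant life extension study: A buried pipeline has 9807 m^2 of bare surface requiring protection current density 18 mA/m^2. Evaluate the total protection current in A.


I = area * current density, then convert mA → A (÷1000)
I = 9807 * 18 / 1000 = 176.53 A

176.53 A


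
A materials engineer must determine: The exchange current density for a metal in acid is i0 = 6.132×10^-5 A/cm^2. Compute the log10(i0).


i0 = 6.132×10^-5 A/cm^2
log10(i0) = -4.212

-4.212


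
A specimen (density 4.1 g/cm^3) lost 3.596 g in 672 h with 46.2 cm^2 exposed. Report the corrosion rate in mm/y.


Apply the mm/y weight-loss relation: CR = 87600 * W / (D * A * T)
Numerator: 87600 * 3.596 = 315009.6
Denominator: 4.1 * 46.2 * 672 = 127290.24
CR = 315009.6 / 127290.24 = 2.474735 mm/y

2.474735 mm/y


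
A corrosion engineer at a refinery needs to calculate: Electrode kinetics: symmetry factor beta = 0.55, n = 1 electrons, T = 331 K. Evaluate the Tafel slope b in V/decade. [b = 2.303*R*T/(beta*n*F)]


Apply the Tafel slope relation: b = 2.303*R*T/(beta*n*F)
Numerator: 2.303 * 8.314 * 331 = 6337.7
Denominator: 0.55 * 1 * 96485 = 53066.75
b = 6337.7 / 53066.75 = 0.119 V/decade

0.119 V/decade


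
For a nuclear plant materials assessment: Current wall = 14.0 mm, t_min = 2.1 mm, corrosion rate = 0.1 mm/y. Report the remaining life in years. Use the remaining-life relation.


Apply the remaining-life relation: RL = (t_current − t_min) / CR
RL = (14.0 − 2.1) / 0.1 = 11.9 / 0.1 = 119.0 years

119.0 years


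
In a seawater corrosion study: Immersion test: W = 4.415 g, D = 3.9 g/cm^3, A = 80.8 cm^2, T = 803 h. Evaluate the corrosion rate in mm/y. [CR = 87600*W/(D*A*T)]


Apply the mm/y weight-loss relation: CR = 87600 * W / (D * A * T)
Numerator: 87600 * 4.415 = 386754.0
Denominator: 3.9 * 80.8 * 803 = 253041.36
CR = 386754.0 / 253041.36 = 1.528422 mm/y

1.528422 mm/y


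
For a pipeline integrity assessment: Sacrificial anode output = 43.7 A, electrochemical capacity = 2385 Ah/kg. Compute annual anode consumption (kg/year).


Annual consumption = current * hours per year / capacity
Rate = 43.7 * 8760 / 2385 = 160.5 kg/year

160.5 kg/year


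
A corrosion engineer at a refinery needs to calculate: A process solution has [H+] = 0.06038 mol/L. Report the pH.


pH = −log10[H+]
pH = −log10(0.06038) = 1.22

1.22


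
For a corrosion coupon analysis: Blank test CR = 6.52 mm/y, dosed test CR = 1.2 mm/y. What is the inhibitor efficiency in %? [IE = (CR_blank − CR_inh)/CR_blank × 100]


Apply the inhibitor-efficiency definition: IE = (CR_blank − CR_inh)/CR_blank × 100
IE = (6.52 − 1.2) / 6.52 × 100
IE = 5.32 / 6.52 × 100 = 81.6 %

81.6 %


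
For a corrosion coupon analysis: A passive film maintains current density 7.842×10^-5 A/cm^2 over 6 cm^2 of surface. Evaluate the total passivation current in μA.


I = i_pass * A, then convert A → μA (×10^6)
I = 7.842×10^-5 * 6 * 10^6 = 470.52 μA

470.52 μA


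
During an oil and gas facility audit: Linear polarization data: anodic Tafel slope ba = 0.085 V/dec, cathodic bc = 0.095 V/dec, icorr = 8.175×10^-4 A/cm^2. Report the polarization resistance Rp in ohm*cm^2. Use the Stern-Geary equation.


Apply the Stern-Geary equation: Rp = ba*bc / (2.303*icorr*(ba+bc))
ba*bc = 0.085*0.095 = 0.008075
ba+bc = 0.18; 2.303*icorr*(ba+bc) = 2.303*8.175×10^-4*0.18 = 3.3888645×10^-4
Rp = 0.008075 / 3.3888645×10^-4 = 23.8 ohm*cm^2

23.8 ohm*cm^2


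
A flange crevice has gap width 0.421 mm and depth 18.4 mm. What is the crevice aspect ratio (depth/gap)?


Aspect ratio = depth / gap
Ratio = 18.4 / 0.421 = 43.7

43.7


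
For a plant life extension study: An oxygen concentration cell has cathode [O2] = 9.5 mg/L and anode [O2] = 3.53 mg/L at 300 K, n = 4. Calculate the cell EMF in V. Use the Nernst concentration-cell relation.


Apply the Nernst concentration-cell relation: E = (RT/nF)*ln(C_cathode/C_anode)
RT/nF = 8.314*300/(4*96485) = 0.00646266 V
ln(9.5/3.53) = 0.98999
E = 0.00646266 * 0.98999 = 0.0064 V

0.0064 V


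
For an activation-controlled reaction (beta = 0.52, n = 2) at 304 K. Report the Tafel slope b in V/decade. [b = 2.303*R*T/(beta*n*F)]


Apply the Tafel slope relation: b = 2.303*R*T/(beta*n*F)
Numerator: 2.303 * 8.314 * 304 = 5820.73
Denominator: 0.52 * 2 * 96485 = 100344.4
b = 5820.73 / 100344.4 = 0.058 V/decade

0.058 V/decade


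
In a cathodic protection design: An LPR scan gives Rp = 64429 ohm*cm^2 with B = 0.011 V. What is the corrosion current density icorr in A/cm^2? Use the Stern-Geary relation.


Apply the Stern-Geary relation: icorr = B / Rp
icorr = 0.011 / 64429 = 1.707×10^-7 A/cm^2

1.707×10^-7 A/cm^2


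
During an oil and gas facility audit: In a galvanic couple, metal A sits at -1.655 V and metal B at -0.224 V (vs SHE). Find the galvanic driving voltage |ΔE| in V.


Driving voltage is the absolute potential difference.
|ΔE| = |-1.655 − (-0.224)| = 1.431 V

1.431 V


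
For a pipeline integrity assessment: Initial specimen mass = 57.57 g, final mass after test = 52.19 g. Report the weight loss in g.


Weight loss = initial − final
WL = 57.57 − 52.19 = 5.38 g

5.38 g


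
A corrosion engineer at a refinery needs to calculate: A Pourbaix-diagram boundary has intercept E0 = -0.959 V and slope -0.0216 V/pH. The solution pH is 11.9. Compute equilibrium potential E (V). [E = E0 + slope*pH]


Apply the Pourbaix line equation: E = E0 + slope*pH
E = -0.959 + (-0.0216)*11.9 = -0.959 + (-0.25704) = -1.21604 V
Rounded to 4 decimal places: E = -1.2160 V

-1.2160 V


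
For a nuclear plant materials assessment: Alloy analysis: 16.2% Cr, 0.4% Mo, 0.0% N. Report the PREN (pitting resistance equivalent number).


Apply the PREN formula: PREN = Cr + 3.3*Mo + 16*N
PREN = 16.2 + 3.3*0.4 + 16*0.0
PREN = 16.2 + 1.32 + 0.0 = 17.52

17.52


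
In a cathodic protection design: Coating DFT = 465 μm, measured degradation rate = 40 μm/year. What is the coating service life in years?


Service life = thickness / degradation rate
Life = 465 / 40 = 11.6 years

11.6 years


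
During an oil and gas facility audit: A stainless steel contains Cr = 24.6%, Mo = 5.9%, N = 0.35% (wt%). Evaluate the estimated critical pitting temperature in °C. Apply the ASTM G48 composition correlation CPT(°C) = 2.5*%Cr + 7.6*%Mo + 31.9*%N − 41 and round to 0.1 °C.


Apply the ASTM G48 empirical CPT estimate: CPT(°C) = 2.5*%Cr + 7.6*%Mo + 31.9*%N − 41
2.5*24.6 = 61.5; 7.6*5.9 = 44.84; 31.9*0.35 = 11.165
CPT = 61.5 + 44.84 + 11.165 − 41 = 76.505 °C
Rounded to 0.1 °C: CPT ≈ 76.5 °C

76.5 °C


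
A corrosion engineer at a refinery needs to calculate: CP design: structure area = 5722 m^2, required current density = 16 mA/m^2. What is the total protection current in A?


I = area * current density, then convert mA → A (÷1000)
I = 5722 * 16 / 1000 = 91.55 A

91.55 A


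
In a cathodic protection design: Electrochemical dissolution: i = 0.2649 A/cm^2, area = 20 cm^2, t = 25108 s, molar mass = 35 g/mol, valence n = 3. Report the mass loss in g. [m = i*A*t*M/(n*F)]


Apply Faraday's law: m = i*A*t*M / (n*F)
Total charge passed Q = i*A*t = 0.2649*20*25108 = 133022.184 C
m = Q*M/(n*F) = 133022.184*35/(3*96485) = 16.085 g

16.085 g


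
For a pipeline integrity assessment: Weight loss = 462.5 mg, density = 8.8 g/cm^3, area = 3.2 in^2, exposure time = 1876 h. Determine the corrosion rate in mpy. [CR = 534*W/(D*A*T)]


Apply the mpy weight-loss relation: CR = 534 * W / (D * A * T)
Numerator: 534 * 462.5 = 246975.0
Denominator: 8.8 * 3.2 * 1876 = 52828.16
CR = 246975.0 / 52828.16 = 4.675 mpy

4.675 mpy


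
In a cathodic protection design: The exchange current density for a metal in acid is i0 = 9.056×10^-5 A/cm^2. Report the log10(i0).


i0 = 9.056×10^-5 A/cm^2
log10(i0) = -4.043

-4.043


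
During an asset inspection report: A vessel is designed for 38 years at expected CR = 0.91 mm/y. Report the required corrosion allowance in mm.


Corrosion allowance = CR × design life
CA = 0.91 * 38 = 34.58 mm

34.58 mm


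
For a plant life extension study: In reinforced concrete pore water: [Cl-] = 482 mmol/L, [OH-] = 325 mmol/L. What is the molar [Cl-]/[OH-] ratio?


Threshold parameter = [Cl-] / [OH-] (molar basis; both in mmol/L, so units cancel)
Ratio = 482 / 325 = 1.48

1.48


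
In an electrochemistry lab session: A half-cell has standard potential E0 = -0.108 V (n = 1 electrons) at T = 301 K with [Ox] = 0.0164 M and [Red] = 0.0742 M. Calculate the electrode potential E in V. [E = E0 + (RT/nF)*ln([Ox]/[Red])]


Apply the Nernst equation: E = E0 + (RT/nF)*ln([Ox]/[Red])
Step 1: RT/nF = 8.314*301/(1*96485) = 0.02593682 V
Step 2: [Ox]/[Red] = 0.0164/0.0742 = 0.221024
Step 3: ln(0.221024) = -1.509484
Step 4: correction = 0.02593682 * -1.509484 = -0.0392 V
E = -0.108 + -0.0392 = -0.1472 V

-0.1472 V


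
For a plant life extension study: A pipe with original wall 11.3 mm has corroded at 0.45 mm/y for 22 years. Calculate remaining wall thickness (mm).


Remaining wall = original − CR × time
t = 11.3 − 0.45*22 = 11.3 − 9.9 = 1.4 mm

1.4 mm


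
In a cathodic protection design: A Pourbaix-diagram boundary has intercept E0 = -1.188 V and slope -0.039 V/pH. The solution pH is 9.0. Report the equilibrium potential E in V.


Apply the Pourbaix line equation: E = E0 + slope*pH
E = -1.188 + (-0.039)*9.0 = -1.188 + (-0.351) = -1.539 V
Rounded to 4 decimal places: E = -1.5390 V

-1.5390 V


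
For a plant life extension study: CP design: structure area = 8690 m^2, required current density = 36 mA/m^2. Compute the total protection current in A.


I = area * current density, then convert mA → A (÷1000)
I = 8690 * 36 / 1000 = 312.84 A

312.84 A


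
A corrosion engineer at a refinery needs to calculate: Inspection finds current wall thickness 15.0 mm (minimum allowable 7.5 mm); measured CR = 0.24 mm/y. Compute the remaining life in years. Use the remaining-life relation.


Apply the remaining-life relation: RL = (t_current − t_min) / CR
RL = (15.0 − 7.5) / 0.24 = 7.5 / 0.24 = 31.3 years

31.3 years


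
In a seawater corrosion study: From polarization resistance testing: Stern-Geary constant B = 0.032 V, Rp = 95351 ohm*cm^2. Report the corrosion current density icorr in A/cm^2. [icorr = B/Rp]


Apply the Stern-Geary relation: icorr = B / Rp
icorr = 0.032 / 95351 = 3.356×10^-7 A/cm^2

3.356×10^-7 A/cm^2


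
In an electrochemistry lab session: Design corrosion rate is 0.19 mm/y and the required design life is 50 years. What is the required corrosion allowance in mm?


Corrosion allowance = CR × design life
CA = 0.19 * 50 = 9.5 mm

9.5 mm


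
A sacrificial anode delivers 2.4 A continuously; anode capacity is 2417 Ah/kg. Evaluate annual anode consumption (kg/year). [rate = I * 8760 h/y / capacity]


Annual consumption = current * hours per year / capacity
Rate = 2.4 * 8760 / 2417 = 8.7 kg/year

8.7 kg/year


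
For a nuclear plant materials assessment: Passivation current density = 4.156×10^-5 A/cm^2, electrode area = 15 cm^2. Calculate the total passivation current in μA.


I = i_pass * A, then convert A → μA (×10^6)
I = 4.156×10^-5 * 15 * 10^6 = 623.4 μA

623.4 μA


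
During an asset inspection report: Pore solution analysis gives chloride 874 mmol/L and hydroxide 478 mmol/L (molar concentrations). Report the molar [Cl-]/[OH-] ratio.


Threshold parameter = [Cl-] / [OH-] (molar basis; both in mmol/L, so units cancel)
Ratio = 874 / 478 = 1.83

1.83


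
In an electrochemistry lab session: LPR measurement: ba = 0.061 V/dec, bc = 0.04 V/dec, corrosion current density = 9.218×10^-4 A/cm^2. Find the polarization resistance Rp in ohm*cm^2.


Apply the Stern-Geary equation: Rp = ba*bc / (2.303*icorr*(ba+bc))
ba*bc = 0.061*0.04 = 0.00244
ba+bc = 0.101; 2.303*icorr*(ba+bc) = 2.303*9.218×10^-4*0.101 = 2.1441345×10^-4
Rp = 0.00244 / 2.1441345×10^-4 = 11.4 ohm*cm^2

11.4 ohm*cm^2


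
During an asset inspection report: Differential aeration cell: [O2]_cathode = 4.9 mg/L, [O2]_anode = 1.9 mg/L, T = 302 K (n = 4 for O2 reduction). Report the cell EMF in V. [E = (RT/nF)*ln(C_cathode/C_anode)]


Apply the Nernst concentration-cell relation: E = (RT/nF)*ln(C_cathode/C_anode)
RT/nF = 8.314*302/(4*96485) = 0.00650575 V
ln(4.9/1.9) = 0.94738
E = 0.00650575 * 0.94738 = 0.00616 V

0.00616 V


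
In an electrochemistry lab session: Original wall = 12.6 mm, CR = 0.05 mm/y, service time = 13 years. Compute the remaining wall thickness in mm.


Remaining wall = original − CR × time
t = 12.6 − 0.05*13 = 12.6 − 0.65 = 11.95 mm

11.95 mm


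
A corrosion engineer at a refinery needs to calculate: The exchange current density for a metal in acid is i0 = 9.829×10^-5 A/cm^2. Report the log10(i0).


i0 = 9.829×10^-5 A/cm^2
log10(i0) = -4.007

-4.007


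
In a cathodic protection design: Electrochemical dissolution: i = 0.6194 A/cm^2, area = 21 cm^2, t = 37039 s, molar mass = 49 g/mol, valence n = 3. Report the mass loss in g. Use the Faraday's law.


Apply Faraday's law: m = i*A*t*M / (n*F)
Total charge passed Q = i*A*t = 0.6194*21*37039 = 481781.0886 C
m = Q*M/(n*F) = 481781.0886*49/(3*96485) = 81.558 g

81.558 g


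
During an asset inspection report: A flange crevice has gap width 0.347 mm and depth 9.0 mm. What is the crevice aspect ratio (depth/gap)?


Aspect ratio = depth / gap
Ratio = 9.0 / 0.347 = 25.9

25.9


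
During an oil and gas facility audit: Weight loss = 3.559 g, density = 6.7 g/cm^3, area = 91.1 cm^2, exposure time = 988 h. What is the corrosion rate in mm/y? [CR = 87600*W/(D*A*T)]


Apply the mm/y weight-loss relation: CR = 87600 * W / (D * A * T)
Numerator: 87600 * 3.559 = 311768.4
Denominator: 6.7 * 91.1 * 988 = 603045.56
CR = 311768.4 / 603045.56 = 0.51699 mm/y

0.51699 mm/y


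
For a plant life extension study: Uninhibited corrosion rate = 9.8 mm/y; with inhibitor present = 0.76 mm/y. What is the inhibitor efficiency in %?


Apply the inhibitor-efficiency definition: IE = (CR_blank − CR_inh)/CR_blank × 100
IE = (9.8 − 0.76) / 9.8 × 100
IE = 9.04 / 9.8 × 100 = 92.2 %

92.2 %


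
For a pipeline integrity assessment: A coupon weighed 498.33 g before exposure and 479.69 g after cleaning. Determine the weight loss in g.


Weight loss = initial − final
WL = 498.33 − 479.69 = 18.64 g

18.64 g


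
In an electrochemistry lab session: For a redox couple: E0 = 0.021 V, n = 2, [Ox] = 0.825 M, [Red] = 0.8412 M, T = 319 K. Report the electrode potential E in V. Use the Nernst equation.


Apply the Nernst equation: E = E0 + (RT/nF)*ln([Ox]/[Red])
Step 1: RT/nF = 8.314*319/(2*96485) = 0.01374393 V
Step 2: [Ox]/[Red] = 0.825/0.8412 = 0.980742
Step 3: ln(0.980742) = -0.019446
Step 4: correction = 0.01374393 * -0.019446 = -0.0003 V
E = 0.021 + -0.0003 = 0.0207 V

0.0207 V


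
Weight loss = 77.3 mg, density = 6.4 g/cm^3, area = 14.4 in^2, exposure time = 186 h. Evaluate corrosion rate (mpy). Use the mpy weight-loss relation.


Apply the mpy weight-loss relation: CR = 534 * W / (D * A * T)
Numerator: 534 * 77.3 = 41278.2
Denominator: 6.4 * 14.4 * 186 = 17141.76
CR = 41278.2 / 17141.76 = 2.40805 mpy

2.40805 mpy


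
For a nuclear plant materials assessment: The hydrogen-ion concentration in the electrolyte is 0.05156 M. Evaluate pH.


pH = −log10[H+]
pH = −log10(0.05156) = 1.29

1.29


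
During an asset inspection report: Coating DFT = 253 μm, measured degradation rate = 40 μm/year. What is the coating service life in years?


Service life = thickness / degradation rate
Life = 253 / 40 = 6.3 years

6.3 years


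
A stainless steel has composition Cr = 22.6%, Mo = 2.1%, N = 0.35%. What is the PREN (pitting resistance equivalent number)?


Apply the PREN formula: PREN = Cr + 3.3*Mo + 16*N
PREN = 22.6 + 3.3*2.1 + 16*0.35
PREN = 22.6 + 6.93 + 5.6 = 35.13

35.13


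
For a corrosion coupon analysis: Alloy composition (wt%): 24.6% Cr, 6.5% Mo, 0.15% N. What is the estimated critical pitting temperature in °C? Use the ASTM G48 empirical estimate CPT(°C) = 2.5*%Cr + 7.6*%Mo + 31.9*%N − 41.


Apply the ASTM G48 empirical CPT estimate: CPT(°C) = 2.5*%Cr + 7.6*%Mo + 31.9*%N − 41
2.5*24.6 = 61.5; 7.6*6.5 = 49.4; 31.9*0.15 = 4.785
CPT = 61.5 + 49.4 + 4.785 − 41 = 74.685 °C
Rounded to 0.1 °C: CPT ≈ 74.7 °C

74.7 °C


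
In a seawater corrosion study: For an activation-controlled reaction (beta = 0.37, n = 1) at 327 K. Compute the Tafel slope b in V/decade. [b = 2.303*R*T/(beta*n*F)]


Apply the Tafel slope relation: b = 2.303*R*T/(beta*n*F)
Numerator: 2.303 * 8.314 * 327 = 6261.12
Denominator: 0.37 * 1 * 96485 = 35699.45
b = 6261.12 / 35699.45 = 0.1754 V/decade

0.1754 V/decade


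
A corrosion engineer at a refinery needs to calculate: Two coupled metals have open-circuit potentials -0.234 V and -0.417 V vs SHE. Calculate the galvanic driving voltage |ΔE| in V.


Driving voltage is the absolute potential difference.
|ΔE| = |-0.234 − (-0.417)| = 0.183 V

0.183 V


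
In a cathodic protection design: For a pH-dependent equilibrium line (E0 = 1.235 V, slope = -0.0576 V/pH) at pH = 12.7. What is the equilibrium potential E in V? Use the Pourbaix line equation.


Apply the Pourbaix line equation: E = E0 + slope*pH
E = 1.235 + (-0.0576)*12.7 = 1.235 + (-0.73152) = 0.50348 V
Rounded to 4 decimal places: E = 0.5035 V

0.5035 V


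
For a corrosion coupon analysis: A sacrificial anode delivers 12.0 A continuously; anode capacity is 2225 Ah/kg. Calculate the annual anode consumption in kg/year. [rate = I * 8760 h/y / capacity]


Annual consumption = current * hours per year / capacity
Rate = 12.0 * 8760 / 2225 = 47.2 kg/year

47.2 kg/year


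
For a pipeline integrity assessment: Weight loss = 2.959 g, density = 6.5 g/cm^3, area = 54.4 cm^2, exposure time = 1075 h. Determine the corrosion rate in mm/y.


Apply the mm/y weight-loss relation: CR = 87600 * W / (D * A * T)
Numerator: 87600 * 2.959 = 259208.4
Denominator: 6.5 * 54.4 * 1075 = 380120.0
CR = 259208.4 / 380120.0 = 0.68191 mm/y

0.68191 mm/y


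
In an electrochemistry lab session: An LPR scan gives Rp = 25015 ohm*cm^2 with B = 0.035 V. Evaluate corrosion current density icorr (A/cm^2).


Apply the Stern-Geary relation: icorr = B / Rp
icorr = 0.035 / 25015 = 1.399×10^-6 A/cm^2

1.399×10^-6 A/cm^2


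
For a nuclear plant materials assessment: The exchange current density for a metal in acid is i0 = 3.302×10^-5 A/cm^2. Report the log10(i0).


i0 = 3.302×10^-5 A/cm^2
log10(i0) = -4.481

-4.481


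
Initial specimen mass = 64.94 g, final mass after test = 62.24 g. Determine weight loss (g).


Weight loss = initial − final
WL = 64.94 − 62.24 = 2.7 g

2.7 g


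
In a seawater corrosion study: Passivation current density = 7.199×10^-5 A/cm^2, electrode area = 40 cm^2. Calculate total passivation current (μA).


I = i_pass * A, then convert A → μA (×10^6)
I = 7.199×10^-5 * 40 * 10^6 = 2879.6 μA

2879.6 μA


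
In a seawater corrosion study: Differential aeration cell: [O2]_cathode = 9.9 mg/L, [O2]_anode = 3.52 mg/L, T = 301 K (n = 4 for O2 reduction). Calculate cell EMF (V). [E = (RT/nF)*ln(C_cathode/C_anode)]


Apply the Nernst concentration-cell relation: E = (RT/nF)*ln(C_cathode/C_anode)
RT/nF = 8.314*301/(4*96485) = 0.0064842 V
ln(9.9/3.52) = 1.03407
E = 0.0064842 * 1.03407 = 0.00671 V

0.00671 V


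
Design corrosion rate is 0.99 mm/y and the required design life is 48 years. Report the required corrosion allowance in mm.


Corrosion allowance = CR × design life
CA = 0.99 * 48 = 47.52 mm

47.52 mm


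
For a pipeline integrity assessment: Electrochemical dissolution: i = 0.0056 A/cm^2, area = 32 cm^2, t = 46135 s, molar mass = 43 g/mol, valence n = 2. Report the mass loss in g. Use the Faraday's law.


Apply Faraday's law: m = i*A*t*M / (n*F)
Total charge passed Q = i*A*t = 0.0056*32*46135 = 8267.392 C
m = Q*M/(n*F) = 8267.392*43/(2*96485) = 1.84224 g

1.84224 g


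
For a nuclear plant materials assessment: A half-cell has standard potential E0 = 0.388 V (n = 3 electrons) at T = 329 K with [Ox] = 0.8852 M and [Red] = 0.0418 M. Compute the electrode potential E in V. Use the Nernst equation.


Apply the Nernst equation: E = E0 + (RT/nF)*ln([Ox]/[Red])
Step 1: RT/nF = 8.314*329/(3*96485) = 0.00944985 V
Step 2: [Ox]/[Red] = 0.8852/0.0418 = 21.177033
Step 3: ln(21.177033) = 3.052917
Step 4: correction = 0.00944985 * 3.052917 = 0.029 V
E = 0.388 + 0.029 = 0.417 V

0.417 V


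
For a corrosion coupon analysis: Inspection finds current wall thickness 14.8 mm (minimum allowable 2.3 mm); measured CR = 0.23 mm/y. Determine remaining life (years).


Apply the remaining-life relation: RL = (t_current − t_min) / CR
RL = (14.8 − 2.3) / 0.23 = 12.5 / 0.23 = 54.3 years

54.3 years


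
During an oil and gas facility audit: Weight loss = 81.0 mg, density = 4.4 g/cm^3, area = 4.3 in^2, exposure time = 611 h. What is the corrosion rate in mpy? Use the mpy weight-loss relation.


Apply the mpy weight-loss relation: CR = 534 * W / (D * A * T)
Numerator: 534 * 81.0 = 43254.0
Denominator: 4.4 * 4.3 * 611 = 11560.12
CR = 43254.0 / 11560.12 = 3.742 mpy

3.742 mpy


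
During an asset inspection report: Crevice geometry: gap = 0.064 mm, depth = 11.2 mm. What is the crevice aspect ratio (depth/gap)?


Aspect ratio = depth / gap
Ratio = 11.2 / 0.064 = 175.0

175.0


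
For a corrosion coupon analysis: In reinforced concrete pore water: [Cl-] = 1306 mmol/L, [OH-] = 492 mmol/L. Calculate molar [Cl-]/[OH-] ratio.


Threshold parameter = [Cl-] / [OH-] (molar basis; both in mmol/L, so units cancel)
Ratio = 1306 / 492 = 2.65

2.65


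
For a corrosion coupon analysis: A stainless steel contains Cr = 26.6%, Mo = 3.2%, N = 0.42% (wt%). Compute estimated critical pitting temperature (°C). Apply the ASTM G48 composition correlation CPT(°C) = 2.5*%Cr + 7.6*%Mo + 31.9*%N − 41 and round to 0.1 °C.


Apply the ASTM G48 empirical CPT estimate: CPT(°C) = 2.5*%Cr + 7.6*%Mo + 31.9*%N − 41
2.5*26.6 = 66.5; 7.6*3.2 = 24.32; 31.9*0.42 = 13.398
CPT = 66.5 + 24.32 + 13.398 − 41 = 63.218 °C
Rounded to 0.1 °C: CPT ≈ 63.2 °C

63.2 °C


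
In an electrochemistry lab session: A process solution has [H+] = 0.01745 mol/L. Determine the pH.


pH = −log10[H+]
pH = −log10(0.01745) = 1.76

1.76


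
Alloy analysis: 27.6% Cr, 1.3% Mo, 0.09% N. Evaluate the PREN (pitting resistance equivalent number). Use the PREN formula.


Apply the PREN formula: PREN = Cr + 3.3*Mo + 16*N
PREN = 27.6 + 3.3*1.3 + 16*0.09
PREN = 27.6 + 4.29 + 1.44 = 33.33

33.33


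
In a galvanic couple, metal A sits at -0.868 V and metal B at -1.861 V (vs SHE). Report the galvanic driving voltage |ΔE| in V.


Driving voltage is the absolute potential difference.
|ΔE| = |-0.868 − (-1.861)| = 0.993 V

0.993 V


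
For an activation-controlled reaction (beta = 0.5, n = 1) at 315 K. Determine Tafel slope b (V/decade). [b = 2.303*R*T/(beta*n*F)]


Apply the Tafel slope relation: b = 2.303*R*T/(beta*n*F)
Numerator: 2.303 * 8.314 * 315 = 6031.35
Denominator: 0.5 * 1 * 96485 = 48242.5
b = 6031.35 / 48242.5 = 0.125 V/decade

0.125 V/decade


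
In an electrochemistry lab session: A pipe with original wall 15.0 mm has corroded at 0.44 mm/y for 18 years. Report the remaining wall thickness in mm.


Remaining wall = original − CR × time
t = 15.0 − 0.44*18 = 15.0 − 7.92 = 7.08 mm

7.08 mm


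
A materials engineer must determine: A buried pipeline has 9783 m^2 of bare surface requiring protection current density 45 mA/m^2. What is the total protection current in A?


I = area * current density, then convert mA → A (÷1000)
I = 9783 * 45 / 1000 = 440.24 A

440.24 A


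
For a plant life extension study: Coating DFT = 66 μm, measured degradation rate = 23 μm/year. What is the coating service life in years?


Service life = thickness / degradation rate
Life = 66 / 23 = 2.9 years

2.9 years


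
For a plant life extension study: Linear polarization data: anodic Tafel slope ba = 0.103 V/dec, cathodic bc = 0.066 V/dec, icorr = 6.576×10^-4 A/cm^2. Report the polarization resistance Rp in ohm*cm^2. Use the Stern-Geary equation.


Apply the Stern-Geary equation: Rp = ba*bc / (2.303*icorr*(ba+bc))
ba*bc = 0.103*0.066 = 0.006798
ba+bc = 0.169; 2.303*icorr*(ba+bc) = 2.303*6.576×10^-4*0.169 = 2.5594252×10^-4
Rp = 0.006798 / 2.5594252×10^-4 = 26.6 ohm*cm^2

26.6 ohm*cm^2


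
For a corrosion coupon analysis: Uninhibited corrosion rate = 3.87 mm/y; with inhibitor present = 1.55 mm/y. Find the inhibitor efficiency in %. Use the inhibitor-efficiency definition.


Apply the inhibitor-efficiency definition: IE = (CR_blank − CR_inh)/CR_blank × 100
IE = (3.87 − 1.55) / 3.87 × 100
IE = 2.32 / 3.87 × 100 = 59.9 %

59.9 %


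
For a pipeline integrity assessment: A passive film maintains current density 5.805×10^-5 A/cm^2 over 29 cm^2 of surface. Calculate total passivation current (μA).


I = i_pass * A, then convert A → μA (×10^6)
I = 5.805×10^-5 * 29 * 10^6 = 1683.45 μA

1683.45 μA


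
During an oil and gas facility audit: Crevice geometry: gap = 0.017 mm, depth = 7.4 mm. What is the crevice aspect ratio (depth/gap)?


Aspect ratio = depth / gap
Ratio = 7.4 / 0.017 = 435.3

435.3


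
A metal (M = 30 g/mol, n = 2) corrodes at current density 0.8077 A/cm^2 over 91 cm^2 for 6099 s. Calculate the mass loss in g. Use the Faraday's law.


Apply Faraday's law: m = i*A*t*M / (n*F)
Total charge passed Q = i*A*t = 0.8077*91*6099 = 448280.7693 C
m = Q*M/(n*F) = 448280.7693*30/(2*96485) = 69.6918 g

69.6918 g


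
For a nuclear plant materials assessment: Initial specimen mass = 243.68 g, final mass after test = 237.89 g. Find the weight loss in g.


Weight loss = initial − final
WL = 243.68 − 237.89 = 5.79 g

5.79 g


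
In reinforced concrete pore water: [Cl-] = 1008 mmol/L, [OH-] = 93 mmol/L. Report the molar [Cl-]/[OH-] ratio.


Threshold parameter = [Cl-] / [OH-] (molar basis; both in mmol/L, so units cancel)
Ratio = 1008 / 93 = 10.84

10.84


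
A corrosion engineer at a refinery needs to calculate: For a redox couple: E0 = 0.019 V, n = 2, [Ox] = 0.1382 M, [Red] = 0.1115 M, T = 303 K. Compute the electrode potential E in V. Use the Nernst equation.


Apply the Nernst equation: E = E0 + (RT/nF)*ln([Ox]/[Red])
Step 1: RT/nF = 8.314*303/(2*96485) = 0.01305458 V
Step 2: [Ox]/[Red] = 0.1382/0.1115 = 1.239462
Step 3: ln(1.239462) = 0.214677
Step 4: correction = 0.01305458 * 0.214677 = 0.0028 V
E = 0.019 + 0.0028 = 0.0218 V

0.0218 V


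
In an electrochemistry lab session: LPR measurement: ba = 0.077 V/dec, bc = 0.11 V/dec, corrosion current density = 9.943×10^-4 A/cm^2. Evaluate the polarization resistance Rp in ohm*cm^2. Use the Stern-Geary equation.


Apply the Stern-Geary equation: Rp = ba*bc / (2.303*icorr*(ba+bc))
ba*bc = 0.077*0.11 = 0.00847
ba+bc = 0.187; 2.303*icorr*(ba+bc) = 2.303*9.943×10^-4*0.187 = 4.2820623×10^-4
Rp = 0.00847 / 4.2820623×10^-4 = 19.8 ohm*cm^2

19.8 ohm*cm^2


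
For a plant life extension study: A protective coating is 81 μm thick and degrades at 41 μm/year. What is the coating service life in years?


Service life = thickness / degradation rate
Life = 81 / 41 = 2.0 years

2.0 years


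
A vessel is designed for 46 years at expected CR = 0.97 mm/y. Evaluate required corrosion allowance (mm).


Corrosion allowance = CR × design life
CA = 0.97 * 46 = 44.62 mm

44.62 mm


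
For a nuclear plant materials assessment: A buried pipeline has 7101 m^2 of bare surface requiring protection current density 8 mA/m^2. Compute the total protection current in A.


I = area * current density, then convert mA → A (÷1000)
I = 7101 * 8 / 1000 = 56.81 A

56.81 A


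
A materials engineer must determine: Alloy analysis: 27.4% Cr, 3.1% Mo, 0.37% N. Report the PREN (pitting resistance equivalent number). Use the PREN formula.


Apply the PREN formula: PREN = Cr + 3.3*Mo + 16*N
PREN = 27.4 + 3.3*3.1 + 16*0.37
PREN = 27.4 + 10.23 + 5.92 = 43.55

43.55


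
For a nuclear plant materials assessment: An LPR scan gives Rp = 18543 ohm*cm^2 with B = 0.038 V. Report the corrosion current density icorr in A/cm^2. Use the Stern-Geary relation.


Apply the Stern-Geary relation: icorr = B / Rp
icorr = 0.038 / 18543 = 2.049×10^-6 A/cm^2

2.049×10^-6 A/cm^2


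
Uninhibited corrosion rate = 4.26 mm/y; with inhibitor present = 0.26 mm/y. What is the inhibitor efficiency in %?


Apply the inhibitor-efficiency definition: IE = (CR_blank − CR_inh)/CR_blank × 100
IE = (4.26 − 0.26) / 4.26 × 100
IE = 4.0 / 4.26 × 100 = 93.9 %

93.9 %


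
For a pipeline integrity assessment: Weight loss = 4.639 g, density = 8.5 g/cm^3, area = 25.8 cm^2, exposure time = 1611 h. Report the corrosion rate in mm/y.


Apply the mm/y weight-loss relation: CR = 87600 * W / (D * A * T)
Numerator: 87600 * 4.639 = 406376.4
Denominator: 8.5 * 25.8 * 1611 = 353292.3
CR = 406376.4 / 353292.3 = 1.1503 mm/y

1.1503 mm/y
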